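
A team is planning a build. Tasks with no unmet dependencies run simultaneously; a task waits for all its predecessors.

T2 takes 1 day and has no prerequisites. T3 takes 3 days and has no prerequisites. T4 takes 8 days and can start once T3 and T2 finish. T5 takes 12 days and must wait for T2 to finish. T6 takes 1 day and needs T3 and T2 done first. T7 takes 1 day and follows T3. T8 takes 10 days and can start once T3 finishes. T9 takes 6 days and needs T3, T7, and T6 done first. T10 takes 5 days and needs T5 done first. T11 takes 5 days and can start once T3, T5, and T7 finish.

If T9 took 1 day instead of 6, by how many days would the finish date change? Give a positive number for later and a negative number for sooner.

The binding path is T2→T5→T10 = 1+12+5 = 18; finish at 18 days.
T9 has 8 days of float (longest path through it is 10).
The critical path is still T2→T5→T10; finish is now 18 days.
Change in finish: 18 − 18 = +0 days.

0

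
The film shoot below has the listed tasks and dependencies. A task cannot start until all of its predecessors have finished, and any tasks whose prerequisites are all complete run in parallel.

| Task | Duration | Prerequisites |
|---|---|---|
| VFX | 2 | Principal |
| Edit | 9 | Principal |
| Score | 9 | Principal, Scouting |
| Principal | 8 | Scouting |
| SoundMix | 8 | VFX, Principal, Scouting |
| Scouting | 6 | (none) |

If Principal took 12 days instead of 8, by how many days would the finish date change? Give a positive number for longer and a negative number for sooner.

Critical path before the change: Scouting→Principal→VFX→SoundMix = 6+8+2+8 = 24 giving 24 days.
Principal lies on that path, so at 12 days the path becomes 28 days.
That remains the longest chain; total 28 days.
Change in finish: 28 − 24 = +4 days.

4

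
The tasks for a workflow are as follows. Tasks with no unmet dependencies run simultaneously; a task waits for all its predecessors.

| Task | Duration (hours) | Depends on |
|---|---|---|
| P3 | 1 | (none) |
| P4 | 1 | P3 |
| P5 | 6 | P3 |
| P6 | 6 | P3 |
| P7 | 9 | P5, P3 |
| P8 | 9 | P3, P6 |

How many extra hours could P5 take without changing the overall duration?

Critical path: P3→P5→P7 = 1+6+9 = 16, so the finish is 16 hours.
The longest chain containing P5 totals 16 hours.
Slack of P5 = 1 − 1 = 0 hours.

0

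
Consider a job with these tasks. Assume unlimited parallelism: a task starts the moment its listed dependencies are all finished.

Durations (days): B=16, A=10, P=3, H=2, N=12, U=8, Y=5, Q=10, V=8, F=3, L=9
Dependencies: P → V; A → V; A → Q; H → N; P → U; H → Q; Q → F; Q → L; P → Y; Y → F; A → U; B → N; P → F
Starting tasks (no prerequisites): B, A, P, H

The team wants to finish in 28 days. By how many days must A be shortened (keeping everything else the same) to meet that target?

Current finish: 29 days; target: 28.
A is on every critical path, so each day cut from A cuts the finish by one (this holds down to a finish of 28).
Need 29 − 28 = 1 day off A → A becomes 9 days, finish becomes 28.

1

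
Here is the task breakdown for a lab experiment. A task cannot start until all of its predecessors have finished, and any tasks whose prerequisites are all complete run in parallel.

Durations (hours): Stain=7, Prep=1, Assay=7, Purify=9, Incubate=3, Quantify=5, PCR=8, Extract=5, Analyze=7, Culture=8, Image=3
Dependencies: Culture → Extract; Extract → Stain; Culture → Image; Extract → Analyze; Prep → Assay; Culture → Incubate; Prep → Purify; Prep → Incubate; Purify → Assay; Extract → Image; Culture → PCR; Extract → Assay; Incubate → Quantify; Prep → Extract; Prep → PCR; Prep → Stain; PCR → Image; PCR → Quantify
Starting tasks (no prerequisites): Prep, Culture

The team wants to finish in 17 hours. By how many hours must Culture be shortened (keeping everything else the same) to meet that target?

4

Current finish: 21 hours; target: 17.
Culture is on every critical path, so each hour cut from Culture cuts the finish by one (this holds down to a finish of 17).
Need 21 − 17 = 4 hours off Culture → Culture becomes 4 hours, finish becomes 17.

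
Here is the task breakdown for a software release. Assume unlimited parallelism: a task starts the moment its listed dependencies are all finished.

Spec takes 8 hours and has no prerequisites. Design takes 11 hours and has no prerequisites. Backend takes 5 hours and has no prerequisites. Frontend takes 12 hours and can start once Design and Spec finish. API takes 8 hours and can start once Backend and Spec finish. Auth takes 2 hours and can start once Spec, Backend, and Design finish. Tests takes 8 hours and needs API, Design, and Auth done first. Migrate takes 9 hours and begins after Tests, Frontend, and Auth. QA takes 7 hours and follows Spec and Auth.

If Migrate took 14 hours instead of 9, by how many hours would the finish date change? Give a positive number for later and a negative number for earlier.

Baseline: Spec→API→Tests→Migrate = 8+8+8+9 = 33 → 33 hours.
Migrate lies on that path, so at 14 hours the path becomes 38 hours.
The critical path is still Spec→API→Tests→Migrate; finish is now 38 hours.
Change in finish: 38 − 33 = +5 hours.

5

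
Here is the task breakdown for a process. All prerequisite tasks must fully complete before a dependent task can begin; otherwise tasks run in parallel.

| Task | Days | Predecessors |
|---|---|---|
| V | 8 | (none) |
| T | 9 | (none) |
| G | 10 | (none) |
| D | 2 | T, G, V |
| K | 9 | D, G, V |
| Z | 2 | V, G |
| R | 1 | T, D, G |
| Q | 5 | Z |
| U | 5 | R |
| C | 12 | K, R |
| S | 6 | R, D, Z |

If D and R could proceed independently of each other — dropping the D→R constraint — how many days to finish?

33

Before: longest chain G→D→K→C = 10+2+9+12 = 33, finish 33.
Without D→R, R's earliest start moves from 12 to 10.
After: G→D→K→C = 10+2+9+12 = 33 → 33 days.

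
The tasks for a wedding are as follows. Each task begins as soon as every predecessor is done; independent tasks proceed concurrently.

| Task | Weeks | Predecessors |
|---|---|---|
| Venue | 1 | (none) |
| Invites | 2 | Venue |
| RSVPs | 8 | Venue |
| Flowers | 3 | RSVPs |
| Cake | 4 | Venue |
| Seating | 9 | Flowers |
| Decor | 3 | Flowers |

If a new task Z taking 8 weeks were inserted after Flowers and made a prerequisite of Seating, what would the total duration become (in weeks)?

Originally the schedule takes 21 weeks.
With Z inserted, Seating now waits for max(Flowers, Z).
New critical path: Venue→RSVPs→Flowers→Z→Seating = 1+8+3+8+9 = 29 ⇒ 29 weeks.

29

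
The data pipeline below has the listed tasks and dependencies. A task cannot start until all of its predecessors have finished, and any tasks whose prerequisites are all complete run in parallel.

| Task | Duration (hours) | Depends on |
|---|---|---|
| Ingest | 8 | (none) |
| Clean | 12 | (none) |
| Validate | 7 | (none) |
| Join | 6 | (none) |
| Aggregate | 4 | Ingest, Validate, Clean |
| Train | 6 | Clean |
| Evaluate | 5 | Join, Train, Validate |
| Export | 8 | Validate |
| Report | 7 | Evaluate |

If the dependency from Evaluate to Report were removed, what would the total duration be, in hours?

With the dependency in place, Clean→Train→Evaluate→Report = 12+6+5+7 = 30 sets the finish at 30 hours.
Without Evaluate→Report, Report's earliest start moves from 23 to 0.
New critical path: Clean→Train→Evaluate = 12+6+5 = 23 ⇒ 23 hours.

23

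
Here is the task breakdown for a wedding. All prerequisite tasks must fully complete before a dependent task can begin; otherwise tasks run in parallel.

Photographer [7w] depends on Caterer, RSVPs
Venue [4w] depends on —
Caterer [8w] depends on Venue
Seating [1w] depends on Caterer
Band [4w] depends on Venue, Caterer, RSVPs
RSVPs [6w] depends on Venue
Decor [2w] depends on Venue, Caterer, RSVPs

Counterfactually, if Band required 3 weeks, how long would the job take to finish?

The binding path is Venue→Caterer→Photographer = 4+8+7 = 19; finish at 19 weeks.
Band has 3 weeks of float (longest path through it is 16).
No other chain overtakes it, so the finish is 19 weeks.

19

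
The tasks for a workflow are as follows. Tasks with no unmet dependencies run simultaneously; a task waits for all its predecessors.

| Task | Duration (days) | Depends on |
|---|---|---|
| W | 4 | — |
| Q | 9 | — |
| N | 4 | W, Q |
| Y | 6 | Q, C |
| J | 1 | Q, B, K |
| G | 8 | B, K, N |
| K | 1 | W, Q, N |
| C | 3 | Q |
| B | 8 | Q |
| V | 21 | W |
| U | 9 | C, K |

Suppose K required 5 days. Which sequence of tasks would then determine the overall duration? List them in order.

Q, N, K, U

As given, the longest chain is W→V = 4+21 = 25, so the finish is 25 days.
K is off the critical path — its longest chain is 23 days, giving 2 of slack.
Now Q→N→K→U = 9+4+5+9 = 27 is longest, so the finish becomes 27 days.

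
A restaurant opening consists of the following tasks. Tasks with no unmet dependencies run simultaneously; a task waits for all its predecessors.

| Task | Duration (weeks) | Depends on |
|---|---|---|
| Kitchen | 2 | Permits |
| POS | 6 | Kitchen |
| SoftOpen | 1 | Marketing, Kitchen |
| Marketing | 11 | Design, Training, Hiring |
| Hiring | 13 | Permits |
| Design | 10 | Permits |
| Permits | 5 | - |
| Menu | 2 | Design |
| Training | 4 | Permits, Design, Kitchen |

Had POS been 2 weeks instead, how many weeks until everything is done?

Baseline: Permits→Design→Training→Marketing→SoftOpen = 5+10+4+11+1 = 31 → 31 weeks.
The longest path through POS is only 13 weeks, so POS has float 18.
That remains the longest chain; total 31 weeks.

31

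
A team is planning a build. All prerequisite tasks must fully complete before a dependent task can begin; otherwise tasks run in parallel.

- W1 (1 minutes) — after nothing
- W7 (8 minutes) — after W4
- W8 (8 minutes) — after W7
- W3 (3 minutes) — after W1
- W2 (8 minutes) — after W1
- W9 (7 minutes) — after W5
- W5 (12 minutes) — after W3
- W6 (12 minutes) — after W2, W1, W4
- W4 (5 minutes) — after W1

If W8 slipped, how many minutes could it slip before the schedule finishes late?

Critical path: W1→W3→W5→W9 = 1+3+12+7 = 23, so the finish is 23 minutes.
Longest path through W8: 22 minutes (earliest finish 22, latest finish 23).
Float = 23 − 22 = 1.

1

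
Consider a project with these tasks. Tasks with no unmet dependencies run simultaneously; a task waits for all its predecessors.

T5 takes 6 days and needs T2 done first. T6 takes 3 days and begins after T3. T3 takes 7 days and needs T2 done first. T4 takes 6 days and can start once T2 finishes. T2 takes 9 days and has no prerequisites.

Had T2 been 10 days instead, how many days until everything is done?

Baseline: T2→T3→T6 = 9+7+3 = 19 → 19 days.
T2 lies on that path, so at 10 days the path becomes 20 days.
The critical path is still T2→T3→T6; finish is now 20 days.

20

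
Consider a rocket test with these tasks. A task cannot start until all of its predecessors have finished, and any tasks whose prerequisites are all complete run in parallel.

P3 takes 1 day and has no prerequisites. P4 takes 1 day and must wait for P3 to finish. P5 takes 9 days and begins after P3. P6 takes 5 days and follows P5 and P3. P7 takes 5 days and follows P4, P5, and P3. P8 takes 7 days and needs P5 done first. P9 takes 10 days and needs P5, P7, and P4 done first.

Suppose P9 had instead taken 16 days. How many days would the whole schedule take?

As given, the longest chain is P3→P5→P7→P9 = 1+9+5+10 = 25, so the finish is 25 days.
P9 is on the critical path; changing it to 16 makes that path 31 days.
The critical path is still P3→P5→P7→P9; finish is now 31 days.

31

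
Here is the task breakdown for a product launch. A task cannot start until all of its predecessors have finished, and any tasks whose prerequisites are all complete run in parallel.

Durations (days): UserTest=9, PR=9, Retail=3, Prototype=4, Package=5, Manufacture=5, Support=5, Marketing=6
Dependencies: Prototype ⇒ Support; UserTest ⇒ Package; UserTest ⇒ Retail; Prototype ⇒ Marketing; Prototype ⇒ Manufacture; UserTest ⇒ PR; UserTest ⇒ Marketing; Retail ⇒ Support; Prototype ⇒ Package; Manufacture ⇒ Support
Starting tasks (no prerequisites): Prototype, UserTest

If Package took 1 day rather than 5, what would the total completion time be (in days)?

Baseline: UserTest→PR = 9+9 = 18 → 18 days.
Package is off the critical path — its longest chain is 14 days, giving 4 of slack.
No other chain overtakes it, so the finish is 18 days.

18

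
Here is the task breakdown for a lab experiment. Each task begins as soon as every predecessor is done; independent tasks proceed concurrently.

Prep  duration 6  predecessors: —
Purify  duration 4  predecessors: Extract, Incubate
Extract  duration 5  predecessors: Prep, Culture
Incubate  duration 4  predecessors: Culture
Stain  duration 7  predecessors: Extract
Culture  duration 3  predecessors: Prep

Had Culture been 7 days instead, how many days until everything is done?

25

Baseline: Prep→Culture→Extract→Stain = 6+3+5+7 = 21 → 21 days.
Since Culture is critical, the +4 change carries straight to that chain (now 25 days).
No other chain overtakes it, so the finish is 25 days.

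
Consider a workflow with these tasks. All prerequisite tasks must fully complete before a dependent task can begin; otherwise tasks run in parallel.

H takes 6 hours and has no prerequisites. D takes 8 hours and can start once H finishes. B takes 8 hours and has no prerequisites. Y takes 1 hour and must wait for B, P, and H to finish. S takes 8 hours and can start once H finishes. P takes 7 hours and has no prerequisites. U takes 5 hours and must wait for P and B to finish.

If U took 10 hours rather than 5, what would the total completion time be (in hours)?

As given, the longest chain is H→D = 6+8 = 14, so the finish is 14 hours.
U is off the critical path — its longest chain is 13 hours, giving 1 of slack.
New critical path: B→U = 8+10 = 18 ⇒ 18 hours.

18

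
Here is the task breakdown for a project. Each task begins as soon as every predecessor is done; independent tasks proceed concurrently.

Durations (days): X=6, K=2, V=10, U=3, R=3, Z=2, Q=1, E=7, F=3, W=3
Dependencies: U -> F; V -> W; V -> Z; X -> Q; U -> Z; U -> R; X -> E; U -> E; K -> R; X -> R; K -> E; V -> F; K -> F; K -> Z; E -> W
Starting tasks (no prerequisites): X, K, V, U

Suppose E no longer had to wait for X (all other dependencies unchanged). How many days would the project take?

13

Before: longest chain X→E→W = 6+7+3 = 16, finish 16.
Without X→E, E's earliest start moves from 6 to 3.
The longest chain is now V→F = 10+3 = 13, so the project takes 13 days.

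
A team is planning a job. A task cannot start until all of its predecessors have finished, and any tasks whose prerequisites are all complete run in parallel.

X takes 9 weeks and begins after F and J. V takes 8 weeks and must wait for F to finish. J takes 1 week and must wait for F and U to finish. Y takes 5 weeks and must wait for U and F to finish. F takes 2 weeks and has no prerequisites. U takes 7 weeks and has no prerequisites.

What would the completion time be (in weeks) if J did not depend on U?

Before: longest chain U→J→X = 7+1+9 = 17, finish 17.
Without U→J, J's earliest start moves from 7 to 2.
The longest chain is now F→J→X = 2+1+9 = 12, so the plan takes 12 weeks.

12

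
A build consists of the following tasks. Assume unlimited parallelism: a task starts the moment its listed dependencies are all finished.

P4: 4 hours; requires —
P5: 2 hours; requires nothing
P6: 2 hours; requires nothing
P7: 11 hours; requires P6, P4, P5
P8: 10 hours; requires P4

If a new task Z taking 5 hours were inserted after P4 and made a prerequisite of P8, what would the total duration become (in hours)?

19

Originally the plan takes 15 hours.
With Z inserted, P8 now waits for max(P4, Z).
New critical path: P4→Z→P8 = 4+5+10 = 19 ⇒ 19 hours.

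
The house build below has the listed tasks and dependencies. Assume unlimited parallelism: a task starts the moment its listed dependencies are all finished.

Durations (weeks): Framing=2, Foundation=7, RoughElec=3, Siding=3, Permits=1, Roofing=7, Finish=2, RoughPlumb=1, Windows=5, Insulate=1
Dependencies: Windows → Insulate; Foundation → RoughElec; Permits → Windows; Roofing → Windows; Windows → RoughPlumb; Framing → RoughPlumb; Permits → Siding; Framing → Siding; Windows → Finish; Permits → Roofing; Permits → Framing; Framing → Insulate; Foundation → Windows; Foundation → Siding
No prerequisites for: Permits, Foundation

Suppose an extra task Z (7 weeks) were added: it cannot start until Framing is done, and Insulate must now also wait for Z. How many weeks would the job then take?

Originally the job takes 15 weeks.
With Z inserted, Insulate now waits for max(Framing, Windows, Z).
New critical path: Permits→Roofing→Windows→Finish = 1+7+5+2 = 15 ⇒ 15 weeks.

15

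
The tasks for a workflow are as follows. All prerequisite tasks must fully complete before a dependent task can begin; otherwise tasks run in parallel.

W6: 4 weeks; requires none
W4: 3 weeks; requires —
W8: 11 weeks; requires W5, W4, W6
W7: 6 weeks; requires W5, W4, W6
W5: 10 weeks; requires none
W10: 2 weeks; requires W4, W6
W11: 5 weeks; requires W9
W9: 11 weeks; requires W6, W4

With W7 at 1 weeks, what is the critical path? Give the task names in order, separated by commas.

W5, W8

Critical path before the change: W5→W8 = 10+11 = 21 giving 21 weeks.
W7 is off the critical path — its longest chain is 16 weeks, giving 5 of slack.
The critical path is still W5→W8; finish is now 21 weeks.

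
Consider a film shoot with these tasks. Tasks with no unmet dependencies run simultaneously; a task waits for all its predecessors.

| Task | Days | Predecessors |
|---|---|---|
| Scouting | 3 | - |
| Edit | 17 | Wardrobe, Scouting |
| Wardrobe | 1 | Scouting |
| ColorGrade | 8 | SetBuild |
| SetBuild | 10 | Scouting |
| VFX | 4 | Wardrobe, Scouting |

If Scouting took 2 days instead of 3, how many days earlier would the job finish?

Actual critical path: Scouting→SetBuild→ColorGrade = 3+10+8 = 21 ⇒ 21 days.
Since Scouting is critical, the -1 change carries straight to that chain (now 20 days).
No other chain overtakes it, so the finish is 20 days.
Change in finish: 20 − 21 = -1 days.

1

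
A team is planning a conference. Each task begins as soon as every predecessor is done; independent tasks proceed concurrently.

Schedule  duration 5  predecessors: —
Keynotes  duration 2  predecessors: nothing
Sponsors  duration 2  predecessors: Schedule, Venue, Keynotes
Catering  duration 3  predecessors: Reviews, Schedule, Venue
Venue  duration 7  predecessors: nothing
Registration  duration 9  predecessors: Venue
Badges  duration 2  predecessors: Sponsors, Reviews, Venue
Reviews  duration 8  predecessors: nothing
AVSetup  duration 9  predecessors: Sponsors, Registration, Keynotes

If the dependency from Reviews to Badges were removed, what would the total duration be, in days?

25

Original critical path: Venue→Registration→AVSetup = 7+9+9 = 25 ⇒ 25 days.
Dropping Reviews→Badges doesn't change Badges's earliest start (9); another predecessor still binds.
The longest chain is now Venue→Registration→AVSetup = 7+9+9 = 25, so the conference takes 25 days.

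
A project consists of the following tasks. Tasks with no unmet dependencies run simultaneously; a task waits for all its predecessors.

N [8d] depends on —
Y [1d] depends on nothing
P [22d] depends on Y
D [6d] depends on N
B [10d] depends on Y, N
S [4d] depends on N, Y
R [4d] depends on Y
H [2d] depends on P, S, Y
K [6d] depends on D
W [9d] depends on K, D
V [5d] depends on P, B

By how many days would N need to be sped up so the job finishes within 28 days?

Current finish: 29 days; target: 28.
N is on every critical path, so each day cut from N cuts the finish by one (this holds down to a finish of 28).
Need 29 − 28 = 1 day off N → N becomes 7 days, finish becomes 28.

1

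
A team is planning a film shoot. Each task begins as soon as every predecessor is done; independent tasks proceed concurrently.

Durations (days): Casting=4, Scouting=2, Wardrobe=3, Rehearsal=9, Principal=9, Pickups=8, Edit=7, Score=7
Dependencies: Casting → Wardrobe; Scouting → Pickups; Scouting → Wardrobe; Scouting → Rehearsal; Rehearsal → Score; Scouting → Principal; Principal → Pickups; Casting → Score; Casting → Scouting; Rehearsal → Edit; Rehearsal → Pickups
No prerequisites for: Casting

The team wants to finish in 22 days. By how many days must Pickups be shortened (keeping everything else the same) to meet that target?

1

Current finish: 23 days; target: 22.
Pickups is on every critical path, so each day cut from Pickups cuts the finish by one (this holds down to a finish of 22).
Need 23 − 22 = 1 day off Pickups → Pickups becomes 7 days, finish becomes 22.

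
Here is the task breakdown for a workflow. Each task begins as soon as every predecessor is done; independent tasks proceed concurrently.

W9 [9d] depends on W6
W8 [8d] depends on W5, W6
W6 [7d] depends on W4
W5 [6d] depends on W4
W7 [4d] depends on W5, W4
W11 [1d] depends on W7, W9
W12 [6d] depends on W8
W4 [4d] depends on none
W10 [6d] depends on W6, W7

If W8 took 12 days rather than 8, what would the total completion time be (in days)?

29

The binding path is W4→W6→W8→W12 = 4+7+8+6 = 25; finish at 25 days.
W8 lies on that path, so at 12 days the path becomes 29 days.
No other chain overtakes it, so the finish is 29 days.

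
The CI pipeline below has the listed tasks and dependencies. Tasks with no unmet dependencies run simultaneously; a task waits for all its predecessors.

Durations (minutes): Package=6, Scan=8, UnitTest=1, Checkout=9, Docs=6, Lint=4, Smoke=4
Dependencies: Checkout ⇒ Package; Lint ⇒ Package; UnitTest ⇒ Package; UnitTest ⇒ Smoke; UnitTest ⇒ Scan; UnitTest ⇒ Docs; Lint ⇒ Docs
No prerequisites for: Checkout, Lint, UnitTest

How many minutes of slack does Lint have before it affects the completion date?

5

The longest chain is Checkout→Package = 9+6 = 15; overall finish 15 minutes.
Lint finishes as early as 4 and must finish by 9.
So Lint can slip 9 − 4 = 5 minutes.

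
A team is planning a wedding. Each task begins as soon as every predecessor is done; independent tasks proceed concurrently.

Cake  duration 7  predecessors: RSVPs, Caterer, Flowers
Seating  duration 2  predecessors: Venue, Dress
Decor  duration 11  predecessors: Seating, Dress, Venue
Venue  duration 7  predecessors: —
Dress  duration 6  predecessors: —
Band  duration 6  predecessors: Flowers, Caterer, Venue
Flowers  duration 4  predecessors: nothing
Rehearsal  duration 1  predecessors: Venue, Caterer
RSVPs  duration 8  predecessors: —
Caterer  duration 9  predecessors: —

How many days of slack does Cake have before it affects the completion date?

4

The longest chain is Venue→Seating→Decor = 7+2+11 = 20; overall finish 20 days.
The longest chain containing Cake totals 16 days.
So Cake can slip 20 − 16 = 4 days.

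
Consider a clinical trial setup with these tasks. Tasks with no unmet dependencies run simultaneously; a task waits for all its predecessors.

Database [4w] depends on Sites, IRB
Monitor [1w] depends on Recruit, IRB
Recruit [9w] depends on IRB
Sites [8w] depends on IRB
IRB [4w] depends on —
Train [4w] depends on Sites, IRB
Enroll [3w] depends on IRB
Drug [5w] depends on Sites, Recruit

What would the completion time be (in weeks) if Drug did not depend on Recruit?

17

With the dependency in place, IRB→Recruit→Drug = 4+9+5 = 18 sets the finish at 18 weeks.
Without Recruit→Drug, Drug's earliest start moves from 13 to 12.
New critical path: IRB→Sites→Drug = 4+8+5 = 17 ⇒ 17 weeks.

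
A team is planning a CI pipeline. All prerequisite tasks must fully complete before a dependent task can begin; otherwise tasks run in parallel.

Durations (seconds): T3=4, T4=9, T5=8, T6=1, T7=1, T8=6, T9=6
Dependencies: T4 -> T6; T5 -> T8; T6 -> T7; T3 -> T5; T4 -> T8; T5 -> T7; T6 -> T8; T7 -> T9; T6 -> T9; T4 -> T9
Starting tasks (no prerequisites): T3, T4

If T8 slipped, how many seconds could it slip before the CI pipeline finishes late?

1

T3→T5→T7→T9 = 4+8+1+6 = 19 sets the makespan at 19 seconds.
Longest path through T8: 18 seconds (earliest finish 18, latest finish 19).
Slack of T8 = 13 − 12 = 1 second.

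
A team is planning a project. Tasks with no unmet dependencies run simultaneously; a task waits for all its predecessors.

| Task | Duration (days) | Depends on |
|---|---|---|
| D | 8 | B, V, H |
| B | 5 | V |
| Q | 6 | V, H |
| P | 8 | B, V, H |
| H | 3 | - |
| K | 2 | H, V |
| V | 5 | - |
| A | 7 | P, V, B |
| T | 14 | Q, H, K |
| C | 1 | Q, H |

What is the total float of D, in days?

The longest chain is V→B→P→A = 5+5+8+7 = 25; overall finish 25 days.
The longest chain containing D totals 18 days.
Slack of D = 17 − 10 = 7 days.

7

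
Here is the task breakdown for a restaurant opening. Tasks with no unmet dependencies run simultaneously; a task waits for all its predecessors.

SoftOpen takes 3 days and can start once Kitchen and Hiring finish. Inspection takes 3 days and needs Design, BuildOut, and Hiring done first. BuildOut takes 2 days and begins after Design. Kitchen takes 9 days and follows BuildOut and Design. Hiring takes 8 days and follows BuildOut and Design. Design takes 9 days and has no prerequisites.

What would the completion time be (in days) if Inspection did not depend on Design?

Before: longest chain Design→BuildOut→Kitchen→SoftOpen = 9+2+9+3 = 23, finish 23.
Dropping Design→Inspection doesn't change Inspection's earliest start (19); another predecessor still binds.
The longest chain is now Design→BuildOut→Kitchen→SoftOpen = 9+2+9+3 = 23, so the schedule takes 23 days.

23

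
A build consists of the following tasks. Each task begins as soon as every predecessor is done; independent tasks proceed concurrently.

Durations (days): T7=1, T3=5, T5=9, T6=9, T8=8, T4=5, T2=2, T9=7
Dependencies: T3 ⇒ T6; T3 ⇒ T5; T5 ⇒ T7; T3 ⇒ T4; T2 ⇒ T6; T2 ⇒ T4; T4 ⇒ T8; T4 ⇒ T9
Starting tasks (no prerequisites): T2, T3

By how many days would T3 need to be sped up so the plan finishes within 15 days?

3

Current finish: 18 days; target: 15.
T3 is on every critical path, so each day cut from T3 cuts the finish by one (this holds down to a finish of 15).
Need 18 − 15 = 3 days off T3 → T3 becomes 2 days, finish becomes 15.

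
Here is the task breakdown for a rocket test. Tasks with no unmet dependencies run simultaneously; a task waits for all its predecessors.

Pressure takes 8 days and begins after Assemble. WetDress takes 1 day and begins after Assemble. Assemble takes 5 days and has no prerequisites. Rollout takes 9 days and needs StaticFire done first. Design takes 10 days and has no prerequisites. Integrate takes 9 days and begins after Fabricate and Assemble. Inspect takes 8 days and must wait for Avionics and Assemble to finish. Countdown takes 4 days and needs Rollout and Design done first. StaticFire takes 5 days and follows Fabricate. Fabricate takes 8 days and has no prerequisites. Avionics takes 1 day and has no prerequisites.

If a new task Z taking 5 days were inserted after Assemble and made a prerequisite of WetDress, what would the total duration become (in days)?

Originally the plan takes 26 days.
With Z inserted, WetDress now waits for max(Assemble, Z).
New critical path: Fabricate→StaticFire→Rollout→Countdown = 8+5+9+4 = 26 ⇒ 26 days.

26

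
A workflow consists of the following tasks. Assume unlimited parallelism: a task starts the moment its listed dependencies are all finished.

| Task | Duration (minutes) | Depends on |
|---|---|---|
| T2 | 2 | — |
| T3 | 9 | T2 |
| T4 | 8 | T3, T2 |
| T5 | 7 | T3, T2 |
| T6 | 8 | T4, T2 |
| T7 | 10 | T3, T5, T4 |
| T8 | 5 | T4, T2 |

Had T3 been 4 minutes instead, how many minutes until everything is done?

The binding path is T2→T3→T4→T7 = 2+9+8+10 = 29; finish at 29 minutes.
T3 is on the critical path; changing it to 4 makes that path 24 minutes.
The critical path is still T2→T3→T4→T7; finish is now 24 minutes.

24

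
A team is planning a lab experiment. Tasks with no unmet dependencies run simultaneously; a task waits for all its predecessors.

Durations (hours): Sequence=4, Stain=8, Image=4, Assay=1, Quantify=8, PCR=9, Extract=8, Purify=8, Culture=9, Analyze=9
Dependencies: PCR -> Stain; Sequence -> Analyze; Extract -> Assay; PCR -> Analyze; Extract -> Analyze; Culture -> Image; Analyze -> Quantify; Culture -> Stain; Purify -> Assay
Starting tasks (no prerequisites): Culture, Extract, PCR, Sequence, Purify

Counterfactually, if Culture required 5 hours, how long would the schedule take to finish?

26

As given, the longest chain is PCR→Analyze→Quantify = 9+9+8 = 26, so the finish is 26 hours.
Culture has 9 hours of float (longest path through it is 17).
No other chain overtakes it, so the finish is 26 hours.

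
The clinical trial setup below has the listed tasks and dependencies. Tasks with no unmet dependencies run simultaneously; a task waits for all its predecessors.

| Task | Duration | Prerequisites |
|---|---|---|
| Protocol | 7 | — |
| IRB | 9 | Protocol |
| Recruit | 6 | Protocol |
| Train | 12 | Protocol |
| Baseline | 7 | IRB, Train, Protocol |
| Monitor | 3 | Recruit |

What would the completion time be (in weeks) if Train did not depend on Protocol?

Before: longest chain Protocol→Train→Baseline = 7+12+7 = 26, finish 26.
Without Protocol→Train, Train's earliest start moves from 7 to 0.
New critical path: Protocol→IRB→Baseline = 7+9+7 = 23 ⇒ 23 weeks.

23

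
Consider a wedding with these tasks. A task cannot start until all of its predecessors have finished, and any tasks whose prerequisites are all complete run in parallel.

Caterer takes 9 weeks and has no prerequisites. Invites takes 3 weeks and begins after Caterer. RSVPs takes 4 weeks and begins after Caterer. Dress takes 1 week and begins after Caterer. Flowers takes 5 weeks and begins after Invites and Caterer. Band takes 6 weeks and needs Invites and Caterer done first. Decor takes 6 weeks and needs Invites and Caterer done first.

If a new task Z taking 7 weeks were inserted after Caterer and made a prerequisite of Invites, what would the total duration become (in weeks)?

Originally the project takes 18 weeks.
With Z inserted, Invites now waits for max(Caterer, Z).
New critical path: Caterer→Z→Invites→Band = 9+7+3+6 = 25 ⇒ 25 weeks.

25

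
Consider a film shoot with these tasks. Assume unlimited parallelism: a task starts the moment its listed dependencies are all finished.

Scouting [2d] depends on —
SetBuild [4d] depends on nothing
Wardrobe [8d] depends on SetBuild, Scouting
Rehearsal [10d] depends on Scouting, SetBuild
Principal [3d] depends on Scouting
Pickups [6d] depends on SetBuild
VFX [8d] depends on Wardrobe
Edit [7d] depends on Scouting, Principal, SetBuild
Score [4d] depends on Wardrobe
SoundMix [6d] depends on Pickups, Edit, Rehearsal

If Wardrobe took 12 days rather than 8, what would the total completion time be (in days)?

24

Baseline: SetBuild→Wardrobe→VFX = 4+8+8 = 20 → 20 days.
Wardrobe is on the critical path; changing it to 12 makes that path 24 days.
No other chain overtakes it, so the finish is 24 days.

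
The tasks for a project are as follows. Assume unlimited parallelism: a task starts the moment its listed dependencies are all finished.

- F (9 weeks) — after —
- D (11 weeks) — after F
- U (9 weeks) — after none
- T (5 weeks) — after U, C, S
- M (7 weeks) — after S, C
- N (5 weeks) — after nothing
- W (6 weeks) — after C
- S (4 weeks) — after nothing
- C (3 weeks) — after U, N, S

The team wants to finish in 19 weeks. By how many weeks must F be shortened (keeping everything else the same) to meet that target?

1

Current finish: 20 weeks; target: 19.
F is on every critical path, so each week cut from F cuts the finish by one (this holds down to a finish of 19).
Need 20 − 19 = 1 week off F → F becomes 8 weeks, finish becomes 19.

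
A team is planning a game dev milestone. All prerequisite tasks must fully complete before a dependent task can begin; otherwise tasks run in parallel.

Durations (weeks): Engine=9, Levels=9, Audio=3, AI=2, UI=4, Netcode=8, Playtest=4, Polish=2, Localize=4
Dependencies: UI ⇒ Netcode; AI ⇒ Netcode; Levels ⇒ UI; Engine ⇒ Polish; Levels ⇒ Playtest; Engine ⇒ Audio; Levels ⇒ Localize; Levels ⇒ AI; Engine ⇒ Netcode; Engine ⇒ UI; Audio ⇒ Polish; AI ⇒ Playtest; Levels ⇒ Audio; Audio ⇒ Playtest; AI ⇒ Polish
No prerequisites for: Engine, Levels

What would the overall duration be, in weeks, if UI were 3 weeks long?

The binding path is Engine→UI→Netcode = 9+4+8 = 21; finish at 21 weeks.
UI is on the critical path; changing it to 3 makes that path 20 weeks.
The critical path is still Engine→UI→Netcode; finish is now 20 weeks.

20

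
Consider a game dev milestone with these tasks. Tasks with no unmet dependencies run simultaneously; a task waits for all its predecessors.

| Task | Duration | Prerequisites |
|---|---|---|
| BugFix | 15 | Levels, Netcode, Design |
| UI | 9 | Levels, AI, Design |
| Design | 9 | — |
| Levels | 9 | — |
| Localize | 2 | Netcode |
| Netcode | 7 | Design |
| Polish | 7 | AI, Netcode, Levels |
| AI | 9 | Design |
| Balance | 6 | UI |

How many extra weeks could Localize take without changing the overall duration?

Critical path: Design→AI→UI→Balance = 9+9+9+6 = 33, so the finish is 33 weeks.
Longest path through Localize: 18 weeks (earliest finish 18, latest finish 33).
So Localize can slip 33 − 18 = 15 weeks.

15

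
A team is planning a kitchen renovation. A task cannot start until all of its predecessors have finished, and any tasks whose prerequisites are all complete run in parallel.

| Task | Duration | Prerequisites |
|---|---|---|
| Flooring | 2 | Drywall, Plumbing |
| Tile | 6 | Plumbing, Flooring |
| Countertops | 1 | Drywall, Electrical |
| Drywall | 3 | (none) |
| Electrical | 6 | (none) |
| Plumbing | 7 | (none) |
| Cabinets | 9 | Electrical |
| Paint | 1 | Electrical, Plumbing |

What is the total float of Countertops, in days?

The longest chain is Plumbing→Flooring→Tile = 7+2+6 = 15; overall finish 15 days.
Longest path through Countertops: 7 days (earliest finish 7, latest finish 15).
Float = 15 − 7 = 8.

8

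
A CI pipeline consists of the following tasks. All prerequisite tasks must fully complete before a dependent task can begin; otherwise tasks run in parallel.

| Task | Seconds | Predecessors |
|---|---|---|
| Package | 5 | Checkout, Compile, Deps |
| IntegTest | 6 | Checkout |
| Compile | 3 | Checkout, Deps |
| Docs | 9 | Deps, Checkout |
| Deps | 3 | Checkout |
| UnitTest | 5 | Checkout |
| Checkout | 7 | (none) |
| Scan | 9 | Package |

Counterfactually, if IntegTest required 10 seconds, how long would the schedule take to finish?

27

The binding path is Checkout→Deps→Compile→Package→Scan = 7+3+3+5+9 = 27; finish at 27 seconds.
IntegTest has 14 seconds of float (longest path through it is 13).
The critical path is still Checkout→Deps→Compile→Package→Scan; finish is now 27 seconds.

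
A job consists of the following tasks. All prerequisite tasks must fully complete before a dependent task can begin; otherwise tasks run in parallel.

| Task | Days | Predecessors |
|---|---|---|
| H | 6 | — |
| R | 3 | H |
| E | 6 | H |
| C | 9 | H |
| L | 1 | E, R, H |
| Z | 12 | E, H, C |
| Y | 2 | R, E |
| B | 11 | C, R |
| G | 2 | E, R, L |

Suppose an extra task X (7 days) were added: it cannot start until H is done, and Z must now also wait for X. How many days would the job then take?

Originally the job takes 27 days.
With X inserted, Z now waits for max(E, H, C, X).
New critical path: H→C→Z = 6+9+12 = 27 ⇒ 27 days.

27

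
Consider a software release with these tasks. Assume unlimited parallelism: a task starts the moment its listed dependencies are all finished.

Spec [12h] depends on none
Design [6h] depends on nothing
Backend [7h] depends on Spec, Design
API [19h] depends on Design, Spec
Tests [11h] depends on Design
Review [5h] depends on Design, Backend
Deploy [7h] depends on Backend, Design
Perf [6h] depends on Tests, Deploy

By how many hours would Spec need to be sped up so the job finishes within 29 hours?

3

Current finish: 32 hours; target: 29.
Spec is on every critical path, so each hour cut from Spec cuts the finish by one (this holds down to a finish of 26).
Need 32 − 29 = 3 hours off Spec → Spec becomes 9 hours, finish becomes 29.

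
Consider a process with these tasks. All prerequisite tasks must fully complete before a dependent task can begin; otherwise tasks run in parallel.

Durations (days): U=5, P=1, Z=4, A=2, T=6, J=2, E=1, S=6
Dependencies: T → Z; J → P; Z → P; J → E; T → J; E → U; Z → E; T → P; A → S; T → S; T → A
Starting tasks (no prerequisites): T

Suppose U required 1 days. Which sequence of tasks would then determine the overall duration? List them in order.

T, A, S

Baseline: T→Z→E→U = 6+4+1+5 = 16 → 16 days.
U is on the critical path; changing it to 1 makes that path 12 days.
The binding chain switches to T→A→S = 6+2+6 = 14; finish 14 days.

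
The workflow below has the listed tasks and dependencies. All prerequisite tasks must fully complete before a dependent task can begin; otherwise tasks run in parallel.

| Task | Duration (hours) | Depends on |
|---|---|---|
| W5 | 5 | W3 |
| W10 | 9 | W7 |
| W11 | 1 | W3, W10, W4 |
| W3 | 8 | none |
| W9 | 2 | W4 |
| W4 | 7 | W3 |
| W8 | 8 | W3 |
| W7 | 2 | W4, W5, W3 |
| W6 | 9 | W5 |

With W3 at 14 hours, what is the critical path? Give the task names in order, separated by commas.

Baseline: W3→W4→W7→W10→W11 = 8+7+2+9+1 = 27 → 27 hours.
Since W3 is critical, the +6 change carries straight to that chain (now 33 hours).
That remains the longest chain; total 33 hours.

W3, W4, W7, W10, W11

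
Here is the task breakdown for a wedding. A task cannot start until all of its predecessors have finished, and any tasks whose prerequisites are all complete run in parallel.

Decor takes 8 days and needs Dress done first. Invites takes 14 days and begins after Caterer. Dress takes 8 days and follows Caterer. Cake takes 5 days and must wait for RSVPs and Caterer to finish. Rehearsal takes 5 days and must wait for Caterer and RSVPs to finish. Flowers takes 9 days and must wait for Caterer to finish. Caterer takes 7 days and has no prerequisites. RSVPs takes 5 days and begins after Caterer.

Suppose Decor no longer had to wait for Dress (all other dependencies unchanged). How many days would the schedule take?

21

Original critical path: Caterer→Dress→Decor = 7+8+8 = 23 ⇒ 23 days.
Without Dress→Decor, Decor's earliest start moves from 15 to 0.
New critical path: Caterer→Invites = 7+14 = 21 ⇒ 21 days.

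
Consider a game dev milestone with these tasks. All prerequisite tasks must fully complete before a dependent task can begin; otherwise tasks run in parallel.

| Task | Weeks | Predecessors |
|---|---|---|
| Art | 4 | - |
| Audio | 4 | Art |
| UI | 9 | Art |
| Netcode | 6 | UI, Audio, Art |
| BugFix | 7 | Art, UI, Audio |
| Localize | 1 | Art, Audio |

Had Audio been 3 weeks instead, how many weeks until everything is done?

20

The binding path is Art→UI→BugFix = 4+9+7 = 20; finish at 20 weeks.
Audio is off the critical path — its longest chain is 15 weeks, giving 5 of slack.
No other chain overtakes it, so the finish is 20 weeks.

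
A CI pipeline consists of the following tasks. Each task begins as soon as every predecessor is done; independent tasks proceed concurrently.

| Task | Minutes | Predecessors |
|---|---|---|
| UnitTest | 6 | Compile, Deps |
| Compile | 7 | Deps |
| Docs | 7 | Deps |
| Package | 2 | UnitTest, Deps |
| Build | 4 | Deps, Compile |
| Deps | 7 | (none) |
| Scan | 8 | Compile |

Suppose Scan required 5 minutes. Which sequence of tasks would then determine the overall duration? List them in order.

Deps, Compile, UnitTest, Package

Actual critical path: Deps→Compile→Scan = 7+7+8 = 22 ⇒ 22 minutes.
Scan lies on that path, so at 5 minutes the path becomes 19 minutes.
New critical path: Deps→Compile→UnitTest→Package = 7+7+6+2 = 22 ⇒ 22 minutes.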